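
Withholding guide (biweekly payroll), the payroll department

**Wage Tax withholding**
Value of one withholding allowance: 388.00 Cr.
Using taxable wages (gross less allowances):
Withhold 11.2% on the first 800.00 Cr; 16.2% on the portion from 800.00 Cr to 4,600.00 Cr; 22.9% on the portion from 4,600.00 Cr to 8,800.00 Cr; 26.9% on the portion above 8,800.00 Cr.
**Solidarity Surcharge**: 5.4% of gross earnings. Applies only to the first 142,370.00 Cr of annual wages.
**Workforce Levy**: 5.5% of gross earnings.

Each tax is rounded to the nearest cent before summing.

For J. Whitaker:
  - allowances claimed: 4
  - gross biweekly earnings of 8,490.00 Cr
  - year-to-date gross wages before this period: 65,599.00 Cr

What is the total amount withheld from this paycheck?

Wage Tax: taxable = 8,490.00 Cr − 4×388.00 Cr = 6,938.00 Cr
  705.20 Cr + 22.9% × (6,938.00 Cr − 4,600.00 Cr) = 705.20 Cr + 22.9% × 2,338.00 Cr = 1,240.60 Cr
Solidarity Surcharge: 5.4% × 8,490.00 Cr = 458.46 Cr
Workforce Levy: 5.5% × 8,490.00 Cr = 466.95 Cr
Total: 1,240.60 Cr + 458.46 Cr + 466.95 Cr = 2,166.01 Cr

2,166.01 Cr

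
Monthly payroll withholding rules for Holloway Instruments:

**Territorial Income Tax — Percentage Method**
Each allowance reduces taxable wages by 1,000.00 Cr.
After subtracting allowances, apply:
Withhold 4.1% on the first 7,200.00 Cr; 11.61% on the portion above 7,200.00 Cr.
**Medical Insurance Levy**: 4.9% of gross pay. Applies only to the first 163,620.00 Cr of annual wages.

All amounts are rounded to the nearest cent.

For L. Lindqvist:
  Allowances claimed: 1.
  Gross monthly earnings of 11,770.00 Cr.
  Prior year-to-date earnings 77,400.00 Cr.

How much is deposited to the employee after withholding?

10,483.59 Cr

Territorial Income Tax: taxable = 11,770.00 Cr − 1×1,000.00 Cr = 10,770.00 Cr
  295.20 Cr + 11.61% × (10,770.00 Cr − 7,200.00 Cr) = 295.20 Cr + 11.61% × 3,570.00 Cr = 709.68 Cr
Medical Insurance Levy: 4.9% × 11,770.00 Cr = 576.73 Cr
Total withheld: 709.68 Cr + 576.73 Cr = 1,286.41 Cr
Net pay: 11,770.00 Cr − 1,286.41 Cr = 10,483.59 Cr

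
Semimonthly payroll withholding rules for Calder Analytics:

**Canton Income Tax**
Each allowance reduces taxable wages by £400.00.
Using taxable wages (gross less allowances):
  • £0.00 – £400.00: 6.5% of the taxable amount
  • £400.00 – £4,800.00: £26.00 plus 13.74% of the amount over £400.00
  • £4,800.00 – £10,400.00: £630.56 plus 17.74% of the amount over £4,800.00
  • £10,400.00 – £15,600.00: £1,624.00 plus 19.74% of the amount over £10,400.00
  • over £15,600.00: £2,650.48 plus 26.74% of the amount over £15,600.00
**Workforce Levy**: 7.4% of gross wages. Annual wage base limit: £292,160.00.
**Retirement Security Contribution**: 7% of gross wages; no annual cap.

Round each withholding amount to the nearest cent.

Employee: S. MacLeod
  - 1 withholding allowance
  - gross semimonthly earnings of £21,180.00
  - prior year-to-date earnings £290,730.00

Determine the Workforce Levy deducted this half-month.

£105.82

Workforce Levy: cap £292,160.00 − YTD £290,730.00 = £1,430.00 subject; 7.4% × £1,430.00 = £105.82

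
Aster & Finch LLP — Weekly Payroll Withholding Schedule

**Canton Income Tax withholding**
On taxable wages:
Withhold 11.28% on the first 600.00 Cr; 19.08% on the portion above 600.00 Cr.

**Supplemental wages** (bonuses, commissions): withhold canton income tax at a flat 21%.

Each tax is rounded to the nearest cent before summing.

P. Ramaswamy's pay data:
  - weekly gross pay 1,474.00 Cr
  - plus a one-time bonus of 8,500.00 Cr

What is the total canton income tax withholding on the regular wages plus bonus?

2,019.44 Cr

Canton Income Tax: taxable = 1,474.00 Cr
  67.68 Cr + 19.08% × (1,474.00 Cr − 600.00 Cr) = 67.68 Cr + 19.08% × 874.00 Cr = 234.44 Cr
Supplemental (21% flat on bonus): 21% × 8,500.00 Cr = 1,785.00 Cr
Total canton income tax: 234.44 Cr + 1,785.00 Cr = 2,019.44 Cr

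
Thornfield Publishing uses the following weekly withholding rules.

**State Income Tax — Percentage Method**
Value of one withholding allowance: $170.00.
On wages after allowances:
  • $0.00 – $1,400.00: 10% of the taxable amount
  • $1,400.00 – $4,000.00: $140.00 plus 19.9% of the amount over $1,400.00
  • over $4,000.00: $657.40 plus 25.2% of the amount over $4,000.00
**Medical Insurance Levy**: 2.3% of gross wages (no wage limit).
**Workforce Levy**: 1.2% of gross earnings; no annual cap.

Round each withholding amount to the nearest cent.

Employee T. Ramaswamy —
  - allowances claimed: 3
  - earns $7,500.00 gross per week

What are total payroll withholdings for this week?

$1,673.38

State Income Tax: taxable = $7,500.00 − 3×$170.00 = $6,990.00
  $657.40 + 25.2% × ($6,990.00 − $4,000.00) = $657.40 + 25.2% × $2,990.00 = $1,410.88
Medical Insurance Levy: 2.3% × $7,500.00 = $172.50
Workforce Levy: 1.2% × $7,500.00 = $90.00
Total: $1,410.88 + $172.50 + $90.00 = $1,673.38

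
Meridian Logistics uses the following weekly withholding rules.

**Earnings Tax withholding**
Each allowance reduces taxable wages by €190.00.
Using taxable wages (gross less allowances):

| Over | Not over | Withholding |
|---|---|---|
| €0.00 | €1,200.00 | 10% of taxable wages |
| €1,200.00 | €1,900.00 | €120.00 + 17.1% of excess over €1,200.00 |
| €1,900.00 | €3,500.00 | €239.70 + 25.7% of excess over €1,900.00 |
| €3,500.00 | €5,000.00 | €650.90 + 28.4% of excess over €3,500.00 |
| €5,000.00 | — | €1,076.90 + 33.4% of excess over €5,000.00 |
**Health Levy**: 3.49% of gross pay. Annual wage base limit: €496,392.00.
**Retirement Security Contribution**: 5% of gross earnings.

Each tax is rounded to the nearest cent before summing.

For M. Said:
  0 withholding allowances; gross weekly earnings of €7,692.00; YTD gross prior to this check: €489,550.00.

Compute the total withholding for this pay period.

€2,599.42

Earnings Tax: taxable = €7,692.00
  €1,076.90 + 33.4% × (€7,692.00 − €5,000.00) = €1,076.90 + 33.4% × €2,692.00 = €1,976.03
Health Levy: cap €496,392.00 − YTD €489,550.00 = €6,842.00 subject; 3.49% × €6,842.00 = €238.79
Retirement Security Contribution: 5% × €7,692.00 = €384.60
Total: €1,976.03 + €238.79 + €384.60 = €2,599.42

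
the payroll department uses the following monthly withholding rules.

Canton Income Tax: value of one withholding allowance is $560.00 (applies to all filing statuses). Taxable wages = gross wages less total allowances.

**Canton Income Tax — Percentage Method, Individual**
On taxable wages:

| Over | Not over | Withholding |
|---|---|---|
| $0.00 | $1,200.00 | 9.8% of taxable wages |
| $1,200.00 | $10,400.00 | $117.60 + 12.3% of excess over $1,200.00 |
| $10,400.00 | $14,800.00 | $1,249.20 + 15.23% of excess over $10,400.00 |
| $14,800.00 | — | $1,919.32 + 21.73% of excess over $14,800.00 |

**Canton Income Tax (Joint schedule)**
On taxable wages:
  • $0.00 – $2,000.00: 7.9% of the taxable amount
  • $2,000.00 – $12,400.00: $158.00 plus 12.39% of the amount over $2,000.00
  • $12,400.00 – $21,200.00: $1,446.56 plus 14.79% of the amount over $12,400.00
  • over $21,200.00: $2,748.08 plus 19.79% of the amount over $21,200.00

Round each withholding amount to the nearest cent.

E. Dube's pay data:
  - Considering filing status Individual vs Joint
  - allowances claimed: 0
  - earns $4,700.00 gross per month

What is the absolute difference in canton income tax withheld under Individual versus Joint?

Canton Income Tax (Individual): taxable = $4,700.00
  $117.60 + 12.3% × ($4,700.00 − $1,200.00) = $117.60 + 12.3% × $3,500.00 = $548.10
Canton Income Tax (Joint): taxable = $4,700.00
  $158.00 + 12.39% × ($4,700.00 − $2,000.00) = $158.00 + 12.39% × $2,700.00 = $492.53
Difference: |$548.10 − $492.53| = $55.57 (higher under Individual)

$55.57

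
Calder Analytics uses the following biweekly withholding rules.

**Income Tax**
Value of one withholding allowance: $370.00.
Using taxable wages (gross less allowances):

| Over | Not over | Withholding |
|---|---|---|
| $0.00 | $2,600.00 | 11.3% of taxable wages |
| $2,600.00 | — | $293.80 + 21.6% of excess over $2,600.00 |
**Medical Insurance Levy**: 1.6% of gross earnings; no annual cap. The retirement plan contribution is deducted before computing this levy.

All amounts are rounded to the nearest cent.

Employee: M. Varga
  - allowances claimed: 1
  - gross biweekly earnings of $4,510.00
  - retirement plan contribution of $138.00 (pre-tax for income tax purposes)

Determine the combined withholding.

Income Tax: taxable = $4,510.00 − $138.00 − 1×$370.00 = $4,002.00
  $293.80 + 21.6% × ($4,002.00 − $2,600.00) = $293.80 + 21.6% × $1,402.00 = $596.63
Medical Insurance Levy: 1.6% × $4,372.00 = $69.95
Total: $596.63 + $69.95 = $666.58

$666.58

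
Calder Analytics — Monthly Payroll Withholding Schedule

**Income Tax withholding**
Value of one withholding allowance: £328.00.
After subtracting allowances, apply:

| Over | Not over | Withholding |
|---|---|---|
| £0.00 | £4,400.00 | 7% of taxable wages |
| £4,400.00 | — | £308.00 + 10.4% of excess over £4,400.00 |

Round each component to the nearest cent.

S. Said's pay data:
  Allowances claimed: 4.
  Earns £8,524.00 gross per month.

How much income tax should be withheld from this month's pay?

£600.45

Income Tax: taxable = £8,524.00 − 4×£328.00 = £7,212.00
  £308.00 + 10.4% × (£7,212.00 − £4,400.00) = £308.00 + 10.4% × £2,812.00 = £600.45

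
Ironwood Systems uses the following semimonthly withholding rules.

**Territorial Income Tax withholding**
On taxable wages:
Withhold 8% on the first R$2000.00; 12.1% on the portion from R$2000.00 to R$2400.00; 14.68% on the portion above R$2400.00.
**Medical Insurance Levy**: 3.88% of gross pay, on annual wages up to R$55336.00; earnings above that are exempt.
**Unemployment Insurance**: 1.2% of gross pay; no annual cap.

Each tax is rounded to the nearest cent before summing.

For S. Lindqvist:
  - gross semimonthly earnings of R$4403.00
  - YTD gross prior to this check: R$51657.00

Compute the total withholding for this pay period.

R$698.03

Territorial Income Tax: taxable = R$4403.00
  R$208.40 + 14.68% × (R$4403.00 − R$2400.00) = R$208.40 + 14.68% × R$2003.00 = R$502.44
Medical Insurance Levy: cap R$55336.00 − YTD R$51657.00 = R$3679.00 subject; 3.88% × R$3679.00 = R$142.75
Unemployment Insurance: 1.2% × R$4403.00 = R$52.84
Total: R$502.44 + R$142.75 + R$52.84 = R$698.03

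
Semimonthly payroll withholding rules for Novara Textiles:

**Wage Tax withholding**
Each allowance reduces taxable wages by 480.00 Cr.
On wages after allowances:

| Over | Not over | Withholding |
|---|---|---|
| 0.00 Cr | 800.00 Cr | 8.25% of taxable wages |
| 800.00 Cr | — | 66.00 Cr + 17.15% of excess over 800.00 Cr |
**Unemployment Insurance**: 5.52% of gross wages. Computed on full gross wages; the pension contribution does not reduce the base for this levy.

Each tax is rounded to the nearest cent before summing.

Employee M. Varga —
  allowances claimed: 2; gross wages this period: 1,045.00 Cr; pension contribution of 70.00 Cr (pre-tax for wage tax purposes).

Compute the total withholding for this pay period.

58.92 Cr

Wage Tax: taxable = 1,045.00 Cr − 70.00 Cr − 2×480.00 Cr = 15.00 Cr
  8.25% × 15.00 Cr = 1.24 Cr
Unemployment Insurance: 5.52% × 1,045.00 Cr = 57.68 Cr
Total: 1.24 Cr + 57.68 Cr = 58.92 Cr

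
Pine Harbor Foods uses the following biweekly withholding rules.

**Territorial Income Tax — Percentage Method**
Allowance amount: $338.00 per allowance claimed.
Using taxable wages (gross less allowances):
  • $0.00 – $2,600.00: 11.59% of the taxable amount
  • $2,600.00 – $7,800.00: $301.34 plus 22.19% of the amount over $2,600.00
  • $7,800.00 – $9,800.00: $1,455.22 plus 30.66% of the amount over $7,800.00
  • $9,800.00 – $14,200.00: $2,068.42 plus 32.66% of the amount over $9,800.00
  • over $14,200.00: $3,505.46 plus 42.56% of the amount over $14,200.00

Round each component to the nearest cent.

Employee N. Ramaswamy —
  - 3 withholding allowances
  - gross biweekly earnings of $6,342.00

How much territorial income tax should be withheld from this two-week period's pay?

Territorial Income Tax: taxable = $6,342.00 − 3×$338.00 = $5,328.00
  $301.34 + 22.19% × ($5,328.00 − $2,600.00) = $301.34 + 22.19% × $2,728.00 = $906.68

$906.68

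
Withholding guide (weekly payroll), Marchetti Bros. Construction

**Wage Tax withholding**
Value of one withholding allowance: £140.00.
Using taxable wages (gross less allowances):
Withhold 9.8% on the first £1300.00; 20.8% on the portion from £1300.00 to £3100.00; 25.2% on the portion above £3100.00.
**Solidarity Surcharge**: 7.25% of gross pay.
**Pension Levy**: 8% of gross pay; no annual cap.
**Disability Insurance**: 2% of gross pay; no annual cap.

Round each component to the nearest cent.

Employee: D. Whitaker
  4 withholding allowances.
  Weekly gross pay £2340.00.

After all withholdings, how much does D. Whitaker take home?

Wage Tax: taxable = £2340.00 − 4×£140.00 = £1780.00
  £127.40 + 20.8% × (£1780.00 − £1300.00) = £127.40 + 20.8% × £480.00 = £227.24
Solidarity Surcharge: 7.25% × £2340.00 = £169.65
Pension Levy: 8% × £2340.00 = £187.20
Disability Insurance: 2% × £2340.00 = £46.80
Total withheld: £227.24 + £169.65 + £187.20 + £46.80 = £630.89
Net pay: £2340.00 − £630.89 = £1709.11

£1709.11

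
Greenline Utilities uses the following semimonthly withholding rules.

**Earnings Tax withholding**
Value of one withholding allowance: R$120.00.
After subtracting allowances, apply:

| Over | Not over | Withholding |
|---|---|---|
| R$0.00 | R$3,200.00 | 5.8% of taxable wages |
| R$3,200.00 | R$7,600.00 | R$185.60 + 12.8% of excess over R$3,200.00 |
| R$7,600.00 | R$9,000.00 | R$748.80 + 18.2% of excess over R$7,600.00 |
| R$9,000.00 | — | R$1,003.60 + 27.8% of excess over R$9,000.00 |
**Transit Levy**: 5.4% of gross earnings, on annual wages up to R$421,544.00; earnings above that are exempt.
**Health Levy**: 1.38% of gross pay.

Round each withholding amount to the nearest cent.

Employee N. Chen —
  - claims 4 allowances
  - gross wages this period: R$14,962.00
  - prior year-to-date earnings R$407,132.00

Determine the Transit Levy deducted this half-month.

R$778.25

Transit Levy: cap R$421,544.00 − YTD R$407,132.00 = R$14,412.00 subject; 5.4% × R$14,412.00 = R$778.25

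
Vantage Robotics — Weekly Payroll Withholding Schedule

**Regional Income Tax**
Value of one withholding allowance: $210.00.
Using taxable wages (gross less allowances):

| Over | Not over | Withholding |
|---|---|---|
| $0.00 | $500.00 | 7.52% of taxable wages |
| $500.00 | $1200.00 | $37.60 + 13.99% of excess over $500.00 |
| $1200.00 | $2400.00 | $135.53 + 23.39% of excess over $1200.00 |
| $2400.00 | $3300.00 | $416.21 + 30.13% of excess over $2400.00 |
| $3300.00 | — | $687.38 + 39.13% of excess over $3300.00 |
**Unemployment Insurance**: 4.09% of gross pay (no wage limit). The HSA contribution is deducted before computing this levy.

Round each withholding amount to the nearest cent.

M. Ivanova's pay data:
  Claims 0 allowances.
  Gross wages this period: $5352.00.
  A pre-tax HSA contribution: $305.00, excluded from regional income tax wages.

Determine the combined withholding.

$1577.40

Regional Income Tax: taxable = $5352.00 − $305.00 = $5047.00
  $687.38 + 39.13% × ($5047.00 − $3300.00) = $687.38 + 39.13% × $1747.00 = $1370.98
Unemployment Insurance: 4.09% × $5047.00 = $206.42
Total: $1370.98 + $206.42 = $1577.40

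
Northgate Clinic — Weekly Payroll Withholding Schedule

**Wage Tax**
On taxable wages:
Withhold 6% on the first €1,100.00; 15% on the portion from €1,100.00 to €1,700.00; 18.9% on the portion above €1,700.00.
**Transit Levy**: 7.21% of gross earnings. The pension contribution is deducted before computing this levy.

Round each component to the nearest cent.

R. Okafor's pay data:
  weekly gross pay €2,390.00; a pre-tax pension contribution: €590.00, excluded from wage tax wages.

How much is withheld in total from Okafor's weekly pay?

Wage Tax: taxable = €2,390.00 − €590.00 = €1,800.00
  €156.00 + 18.9% × (€1,800.00 − €1,700.00) = €156.00 + 18.9% × €100.00 = €174.90
Transit Levy: 7.21% × €1,800.00 = €129.78
Total: €174.90 + €129.78 = €304.68

€304.68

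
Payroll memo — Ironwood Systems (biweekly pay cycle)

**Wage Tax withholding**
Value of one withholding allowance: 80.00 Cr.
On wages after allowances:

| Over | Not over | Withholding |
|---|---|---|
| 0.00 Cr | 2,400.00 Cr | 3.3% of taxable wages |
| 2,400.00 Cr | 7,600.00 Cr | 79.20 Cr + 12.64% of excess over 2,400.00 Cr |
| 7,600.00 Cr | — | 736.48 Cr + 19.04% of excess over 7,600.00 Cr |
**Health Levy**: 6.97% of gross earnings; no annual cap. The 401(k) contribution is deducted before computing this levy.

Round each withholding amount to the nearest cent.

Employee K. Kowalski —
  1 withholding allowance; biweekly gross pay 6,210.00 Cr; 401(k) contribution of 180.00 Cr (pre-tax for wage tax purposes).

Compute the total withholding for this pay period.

Wage Tax: taxable = 6,210.00 Cr − 180.00 Cr − 1×80.00 Cr = 5,950.00 Cr
  79.20 Cr + 12.64% × (5,950.00 Cr − 2,400.00 Cr) = 79.20 Cr + 12.64% × 3,550.00 Cr = 527.92 Cr
Health Levy: 6.97% × 6,030.00 Cr = 420.29 Cr
Total: 527.92 Cr + 420.29 Cr = 948.21 Cr

948.21 Cr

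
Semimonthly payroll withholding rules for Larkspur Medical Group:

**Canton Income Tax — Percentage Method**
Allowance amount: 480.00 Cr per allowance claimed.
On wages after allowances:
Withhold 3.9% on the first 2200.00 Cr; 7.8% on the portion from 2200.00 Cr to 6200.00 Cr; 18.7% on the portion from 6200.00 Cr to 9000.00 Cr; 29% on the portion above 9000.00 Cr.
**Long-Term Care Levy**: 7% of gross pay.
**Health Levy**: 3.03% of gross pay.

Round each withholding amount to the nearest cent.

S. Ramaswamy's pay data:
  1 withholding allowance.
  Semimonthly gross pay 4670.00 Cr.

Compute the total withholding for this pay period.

Canton Income Tax: taxable = 4670.00 Cr − 1×480.00 Cr = 4190.00 Cr
  85.80 Cr + 7.8% × (4190.00 Cr − 2200.00 Cr) = 85.80 Cr + 7.8% × 1990.00 Cr = 241.02 Cr
Long-Term Care Levy: 7% × 4670.00 Cr = 326.90 Cr
Health Levy: 3.03% × 4670.00 Cr = 141.50 Cr
Total: 241.02 Cr + 326.90 Cr + 141.50 Cr = 709.42 Cr

709.42 Cr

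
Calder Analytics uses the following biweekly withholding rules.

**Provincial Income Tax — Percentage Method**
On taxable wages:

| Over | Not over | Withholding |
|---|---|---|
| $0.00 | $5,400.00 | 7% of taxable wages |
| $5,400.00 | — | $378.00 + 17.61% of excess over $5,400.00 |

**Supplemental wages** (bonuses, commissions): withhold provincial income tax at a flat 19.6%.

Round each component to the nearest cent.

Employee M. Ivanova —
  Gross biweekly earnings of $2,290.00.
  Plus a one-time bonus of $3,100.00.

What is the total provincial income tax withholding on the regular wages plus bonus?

Provincial Income Tax: taxable = $2,290.00
  7% × $2,290.00 = $160.30
Supplemental (19.6% flat on bonus): 19.6% × $3,100.00 = $607.60
Total provincial income tax: $160.30 + $607.60 = $767.90

$767.90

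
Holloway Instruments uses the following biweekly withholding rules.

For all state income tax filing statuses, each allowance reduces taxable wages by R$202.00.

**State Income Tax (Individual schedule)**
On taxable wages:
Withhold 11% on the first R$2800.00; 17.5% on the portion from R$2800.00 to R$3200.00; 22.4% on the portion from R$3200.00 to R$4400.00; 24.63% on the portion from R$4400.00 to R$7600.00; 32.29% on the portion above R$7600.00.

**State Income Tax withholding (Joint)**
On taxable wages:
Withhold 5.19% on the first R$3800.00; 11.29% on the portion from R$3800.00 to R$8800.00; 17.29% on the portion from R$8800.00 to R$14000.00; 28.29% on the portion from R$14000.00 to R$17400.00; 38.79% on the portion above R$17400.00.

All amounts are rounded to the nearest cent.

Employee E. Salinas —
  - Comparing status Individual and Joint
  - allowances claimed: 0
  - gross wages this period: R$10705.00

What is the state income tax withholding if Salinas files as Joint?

State Income Tax (Joint): taxable = R$10705.00
  R$761.72 + 17.29% × (R$10705.00 − R$8800.00) = R$761.72 + 17.29% × R$1905.00 = R$1091.09

R$1091.09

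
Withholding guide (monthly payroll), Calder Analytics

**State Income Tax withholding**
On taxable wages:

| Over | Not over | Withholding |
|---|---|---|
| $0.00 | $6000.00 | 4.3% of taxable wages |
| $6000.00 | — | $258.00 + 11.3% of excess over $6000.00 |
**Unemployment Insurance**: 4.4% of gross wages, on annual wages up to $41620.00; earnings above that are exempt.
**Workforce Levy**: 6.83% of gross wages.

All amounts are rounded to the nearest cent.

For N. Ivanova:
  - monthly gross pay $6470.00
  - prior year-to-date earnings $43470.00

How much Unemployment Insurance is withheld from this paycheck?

Unemployment Insurance: YTD $43470.00 ≥ cap $41620.00 → $0.00

$0.00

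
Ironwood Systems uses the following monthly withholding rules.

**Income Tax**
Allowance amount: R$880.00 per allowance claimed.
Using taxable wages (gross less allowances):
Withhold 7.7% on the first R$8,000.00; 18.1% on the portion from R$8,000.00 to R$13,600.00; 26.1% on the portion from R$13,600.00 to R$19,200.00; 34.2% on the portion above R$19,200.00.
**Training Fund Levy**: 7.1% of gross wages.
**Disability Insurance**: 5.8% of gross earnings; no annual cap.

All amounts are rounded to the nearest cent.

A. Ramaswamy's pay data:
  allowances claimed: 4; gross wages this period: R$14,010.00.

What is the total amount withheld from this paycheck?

R$2,873.98

Income Tax: taxable = R$14,010.00 − 4×R$880.00 = R$10,490.00
  R$616.00 + 18.1% × (R$10,490.00 − R$8,000.00) = R$616.00 + 18.1% × R$2,490.00 = R$1,066.69
Training Fund Levy: 7.1% × R$14,010.00 = R$994.71
Disability Insurance: 5.8% × R$14,010.00 = R$812.58
Total: R$1,066.69 + R$994.71 + R$812.58 = R$2,873.98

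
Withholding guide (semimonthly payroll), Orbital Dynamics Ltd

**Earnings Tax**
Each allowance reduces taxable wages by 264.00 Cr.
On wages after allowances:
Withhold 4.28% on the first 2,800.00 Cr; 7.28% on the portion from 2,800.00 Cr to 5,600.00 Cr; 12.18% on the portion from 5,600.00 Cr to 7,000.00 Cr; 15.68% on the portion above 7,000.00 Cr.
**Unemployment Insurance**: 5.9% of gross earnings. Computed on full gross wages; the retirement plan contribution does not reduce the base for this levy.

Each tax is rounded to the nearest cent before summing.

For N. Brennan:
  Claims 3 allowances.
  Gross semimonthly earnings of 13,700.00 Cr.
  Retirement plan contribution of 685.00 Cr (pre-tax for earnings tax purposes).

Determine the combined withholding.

Earnings Tax: taxable = 13,700.00 Cr − 685.00 Cr − 3×264.00 Cr = 12,223.00 Cr
  494.20 Cr + 15.68% × (12,223.00 Cr − 7,000.00 Cr) = 494.20 Cr + 15.68% × 5,223.00 Cr = 1,313.17 Cr
Unemployment Insurance: 5.9% × 13,700.00 Cr = 808.30 Cr
Total: 1,313.17 Cr + 808.30 Cr = 2,121.47 Cr

2,121.47 Cr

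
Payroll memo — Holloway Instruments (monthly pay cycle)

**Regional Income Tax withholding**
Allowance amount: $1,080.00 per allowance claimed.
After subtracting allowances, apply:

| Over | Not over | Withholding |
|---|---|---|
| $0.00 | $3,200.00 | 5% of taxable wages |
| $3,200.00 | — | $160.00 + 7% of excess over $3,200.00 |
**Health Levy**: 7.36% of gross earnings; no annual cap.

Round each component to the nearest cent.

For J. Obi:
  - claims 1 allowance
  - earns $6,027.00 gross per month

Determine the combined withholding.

$725.88

Regional Income Tax: taxable = $6,027.00 − 1×$1,080.00 = $4,947.00
  $160.00 + 7% × ($4,947.00 − $3,200.00) = $160.00 + 7% × $1,747.00 = $282.29
Health Levy: 7.36% × $6,027.00 = $443.59
Total: $282.29 + $443.59 = $725.88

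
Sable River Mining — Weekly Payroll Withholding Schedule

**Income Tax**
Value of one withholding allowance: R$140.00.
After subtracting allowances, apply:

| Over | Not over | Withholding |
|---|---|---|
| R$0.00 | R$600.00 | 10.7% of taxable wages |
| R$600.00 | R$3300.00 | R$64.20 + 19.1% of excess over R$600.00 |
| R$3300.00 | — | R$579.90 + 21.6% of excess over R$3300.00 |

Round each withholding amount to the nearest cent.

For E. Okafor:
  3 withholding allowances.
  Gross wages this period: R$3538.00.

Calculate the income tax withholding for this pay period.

R$545.14

Income Tax: taxable = R$3538.00 − 3×R$140.00 = R$3118.00
  R$64.20 + 19.1% × (R$3118.00 − R$600.00) = R$64.20 + 19.1% × R$2518.00 = R$545.14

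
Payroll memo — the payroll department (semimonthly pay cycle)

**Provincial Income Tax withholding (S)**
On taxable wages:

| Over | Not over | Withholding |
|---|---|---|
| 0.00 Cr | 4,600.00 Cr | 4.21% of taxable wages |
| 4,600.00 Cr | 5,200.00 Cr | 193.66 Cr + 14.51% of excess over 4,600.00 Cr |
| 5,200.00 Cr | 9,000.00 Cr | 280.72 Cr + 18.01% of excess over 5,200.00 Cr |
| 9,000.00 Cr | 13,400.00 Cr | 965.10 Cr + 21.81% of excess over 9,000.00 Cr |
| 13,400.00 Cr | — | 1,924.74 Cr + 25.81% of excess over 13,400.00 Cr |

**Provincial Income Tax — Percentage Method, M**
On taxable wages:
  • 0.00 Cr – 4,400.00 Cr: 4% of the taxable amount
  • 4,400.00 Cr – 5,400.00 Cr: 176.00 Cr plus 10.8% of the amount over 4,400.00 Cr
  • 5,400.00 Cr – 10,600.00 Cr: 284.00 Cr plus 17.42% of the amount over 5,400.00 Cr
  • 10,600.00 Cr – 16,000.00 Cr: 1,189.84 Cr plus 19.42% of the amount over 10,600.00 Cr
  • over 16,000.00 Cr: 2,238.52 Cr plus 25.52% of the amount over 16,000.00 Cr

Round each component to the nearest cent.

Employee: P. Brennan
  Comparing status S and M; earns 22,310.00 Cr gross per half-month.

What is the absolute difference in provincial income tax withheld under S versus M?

Provincial Income Tax (S): taxable = 22,310.00 Cr
  1,924.74 Cr + 25.81% × (22,310.00 Cr − 13,400.00 Cr) = 1,924.74 Cr + 25.81% × 8,910.00 Cr = 4,224.41 Cr
Provincial Income Tax (M): taxable = 22,310.00 Cr
  2,238.52 Cr + 25.52% × (22,310.00 Cr − 16,000.00 Cr) = 2,238.52 Cr + 25.52% × 6,310.00 Cr = 3,848.83 Cr
Difference: |4,224.41 Cr − 3,848.83 Cr| = 375.58 Cr (higher under S)

375.58 Cr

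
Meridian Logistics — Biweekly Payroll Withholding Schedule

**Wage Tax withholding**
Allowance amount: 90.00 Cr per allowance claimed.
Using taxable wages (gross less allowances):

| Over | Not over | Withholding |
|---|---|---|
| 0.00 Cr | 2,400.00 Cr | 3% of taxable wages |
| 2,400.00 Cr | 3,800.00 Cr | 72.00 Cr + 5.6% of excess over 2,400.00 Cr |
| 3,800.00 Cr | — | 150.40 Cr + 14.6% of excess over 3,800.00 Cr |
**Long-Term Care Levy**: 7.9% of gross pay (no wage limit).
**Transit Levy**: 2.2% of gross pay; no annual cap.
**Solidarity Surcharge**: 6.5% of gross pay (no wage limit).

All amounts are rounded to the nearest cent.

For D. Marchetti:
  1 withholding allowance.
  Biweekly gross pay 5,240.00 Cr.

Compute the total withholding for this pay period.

1,217.34 Cr

Wage Tax: taxable = 5,240.00 Cr − 1×90.00 Cr = 5,150.00 Cr
  150.40 Cr + 14.6% × (5,150.00 Cr − 3,800.00 Cr) = 150.40 Cr + 14.6% × 1,350.00 Cr = 347.50 Cr
Long-Term Care Levy: 7.9% × 5,240.00 Cr = 413.96 Cr
Transit Levy: 2.2% × 5,240.00 Cr = 115.28 Cr
Solidarity Surcharge: 6.5% × 5,240.00 Cr = 340.60 Cr
Total: 347.50 Cr + 413.96 Cr + 115.28 Cr + 340.60 Cr = 1,217.34 Cr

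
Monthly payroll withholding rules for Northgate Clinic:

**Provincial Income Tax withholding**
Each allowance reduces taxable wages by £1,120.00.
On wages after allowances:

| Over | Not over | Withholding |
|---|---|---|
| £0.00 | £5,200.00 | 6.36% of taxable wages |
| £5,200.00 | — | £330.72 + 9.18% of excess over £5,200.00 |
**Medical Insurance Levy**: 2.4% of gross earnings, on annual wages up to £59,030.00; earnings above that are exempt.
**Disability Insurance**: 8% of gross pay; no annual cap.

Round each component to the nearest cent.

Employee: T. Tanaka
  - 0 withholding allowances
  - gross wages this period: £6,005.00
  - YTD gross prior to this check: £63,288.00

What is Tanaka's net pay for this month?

£5,119.98

Provincial Income Tax: taxable = £6,005.00
  £330.72 + 9.18% × (£6,005.00 − £5,200.00) = £330.72 + 9.18% × £805.00 = £404.62
Medical Insurance Levy: YTD £63,288.00 ≥ cap £59,030.00 → £0.00
Disability Insurance: 8% × £6,005.00 = £480.40
Total withheld: £404.62 + £0.00 + £480.40 = £885.02
Net pay: £6,005.00 − £885.02 = £5,119.98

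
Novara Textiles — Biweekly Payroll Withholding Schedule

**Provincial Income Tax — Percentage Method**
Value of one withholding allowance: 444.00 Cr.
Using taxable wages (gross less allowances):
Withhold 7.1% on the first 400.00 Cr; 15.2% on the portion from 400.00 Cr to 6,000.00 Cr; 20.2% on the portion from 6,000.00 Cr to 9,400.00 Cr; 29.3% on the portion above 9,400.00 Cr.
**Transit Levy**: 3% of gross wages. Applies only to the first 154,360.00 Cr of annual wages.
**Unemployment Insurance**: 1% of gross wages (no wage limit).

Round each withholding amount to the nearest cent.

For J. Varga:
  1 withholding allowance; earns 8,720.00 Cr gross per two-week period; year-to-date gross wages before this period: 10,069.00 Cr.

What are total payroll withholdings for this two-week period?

1,688.15 Cr

Provincial Income Tax: taxable = 8,720.00 Cr − 1×444.00 Cr = 8,276.00 Cr
  879.60 Cr + 20.2% × (8,276.00 Cr − 6,000.00 Cr) = 879.60 Cr + 20.2% × 2,276.00 Cr = 1,339.35 Cr
Transit Levy: 3% × 8,720.00 Cr = 261.60 Cr
Unemployment Insurance: 1% × 8,720.00 Cr = 87.20 Cr
Total: 1,339.35 Cr + 261.60 Cr + 87.20 Cr = 1,688.15 Cr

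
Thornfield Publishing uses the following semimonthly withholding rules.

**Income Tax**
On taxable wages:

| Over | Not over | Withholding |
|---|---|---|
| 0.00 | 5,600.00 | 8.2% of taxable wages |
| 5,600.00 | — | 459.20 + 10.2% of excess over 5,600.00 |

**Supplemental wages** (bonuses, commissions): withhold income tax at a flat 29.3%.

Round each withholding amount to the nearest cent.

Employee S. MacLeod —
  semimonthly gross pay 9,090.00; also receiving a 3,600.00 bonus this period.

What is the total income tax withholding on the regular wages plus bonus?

Income Tax: taxable = 9,090.00
  459.20 + 10.2% × (9,090.00 − 5,600.00) = 459.20 + 10.2% × 3,490.00 = 815.18
Supplemental (29.3% flat on bonus): 29.3% × 3,600.00 = 1,054.80
Total income tax: 815.18 + 1,054.80 = 1,869.98

1,869.98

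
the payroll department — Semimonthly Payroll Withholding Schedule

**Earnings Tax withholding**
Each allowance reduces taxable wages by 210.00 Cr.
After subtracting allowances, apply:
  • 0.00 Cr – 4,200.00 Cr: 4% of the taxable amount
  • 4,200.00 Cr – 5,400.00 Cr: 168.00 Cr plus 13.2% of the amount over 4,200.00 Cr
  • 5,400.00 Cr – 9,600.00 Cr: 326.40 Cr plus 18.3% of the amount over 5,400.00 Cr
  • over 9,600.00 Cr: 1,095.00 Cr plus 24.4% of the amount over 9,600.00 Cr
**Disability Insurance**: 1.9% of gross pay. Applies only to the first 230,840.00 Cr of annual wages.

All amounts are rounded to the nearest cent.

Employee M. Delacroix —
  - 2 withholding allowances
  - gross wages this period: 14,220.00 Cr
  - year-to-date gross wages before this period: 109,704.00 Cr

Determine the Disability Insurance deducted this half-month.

Disability Insurance: 1.9% × 14,220.00 Cr = 270.18 Cr

270.18 Cr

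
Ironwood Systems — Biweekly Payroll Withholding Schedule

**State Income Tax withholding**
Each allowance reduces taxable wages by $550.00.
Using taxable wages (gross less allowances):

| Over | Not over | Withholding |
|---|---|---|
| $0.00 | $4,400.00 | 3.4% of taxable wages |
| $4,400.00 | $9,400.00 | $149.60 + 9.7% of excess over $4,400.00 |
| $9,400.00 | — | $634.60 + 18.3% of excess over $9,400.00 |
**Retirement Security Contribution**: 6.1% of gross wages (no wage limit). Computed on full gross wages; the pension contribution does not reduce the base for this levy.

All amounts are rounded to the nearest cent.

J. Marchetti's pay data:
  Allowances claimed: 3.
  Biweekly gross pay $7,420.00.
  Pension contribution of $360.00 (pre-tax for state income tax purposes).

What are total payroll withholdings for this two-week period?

State Income Tax: taxable = $7,420.00 − $360.00 − 3×$550.00 = $5,410.00
  $149.60 + 9.7% × ($5,410.00 − $4,400.00) = $149.60 + 9.7% × $1,010.00 = $247.57
Retirement Security Contribution: 6.1% × $7,420.00 = $452.62
Total: $247.57 + $452.62 = $700.19

$700.19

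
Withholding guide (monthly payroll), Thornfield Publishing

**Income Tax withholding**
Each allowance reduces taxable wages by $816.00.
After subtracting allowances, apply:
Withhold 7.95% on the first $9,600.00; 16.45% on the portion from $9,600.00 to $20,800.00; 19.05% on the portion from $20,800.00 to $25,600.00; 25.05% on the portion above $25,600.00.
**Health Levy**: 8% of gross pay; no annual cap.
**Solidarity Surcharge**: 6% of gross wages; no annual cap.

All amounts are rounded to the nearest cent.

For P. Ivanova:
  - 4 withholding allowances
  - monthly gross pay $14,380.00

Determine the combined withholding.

$3,025.78

Income Tax: taxable = $14,380.00 − 4×$816.00 = $11,116.00
  $763.20 + 16.45% × ($11,116.00 − $9,600.00) = $763.20 + 16.45% × $1,516.00 = $1,012.58
Health Levy: 8% × $14,380.00 = $1,150.40
Solidarity Surcharge: 6% × $14,380.00 = $862.80
Total: $1,012.58 + $1,150.40 + $862.80 = $3,025.78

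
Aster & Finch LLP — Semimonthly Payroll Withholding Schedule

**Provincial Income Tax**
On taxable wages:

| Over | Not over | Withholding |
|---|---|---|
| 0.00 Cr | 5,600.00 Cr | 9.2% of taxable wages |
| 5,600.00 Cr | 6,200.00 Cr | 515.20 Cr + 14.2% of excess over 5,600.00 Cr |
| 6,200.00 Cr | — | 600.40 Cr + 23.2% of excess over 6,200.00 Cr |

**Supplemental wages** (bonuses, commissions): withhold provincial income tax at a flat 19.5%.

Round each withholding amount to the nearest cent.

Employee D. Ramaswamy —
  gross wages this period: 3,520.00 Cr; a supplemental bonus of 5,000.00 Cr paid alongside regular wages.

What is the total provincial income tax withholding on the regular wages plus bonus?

Provincial Income Tax: taxable = 3,520.00 Cr
  9.2% × 3,520.00 Cr = 323.84 Cr
Supplemental (19.5% flat on bonus): 19.5% × 5,000.00 Cr = 975.00 Cr
Total provincial income tax: 323.84 Cr + 975.00 Cr = 1,298.84 Cr

1,298.84 Cr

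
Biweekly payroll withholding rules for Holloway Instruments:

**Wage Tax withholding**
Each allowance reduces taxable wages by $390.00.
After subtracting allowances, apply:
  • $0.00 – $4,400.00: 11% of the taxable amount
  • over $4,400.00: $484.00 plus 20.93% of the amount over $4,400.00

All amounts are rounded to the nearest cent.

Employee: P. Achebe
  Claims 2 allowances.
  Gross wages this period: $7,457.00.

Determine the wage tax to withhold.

$960.58

Wage Tax: taxable = $7,457.00 − 2×$390.00 = $6,677.00
  $484.00 + 20.93% × ($6,677.00 − $4,400.00) = $484.00 + 20.93% × $2,277.00 = $960.58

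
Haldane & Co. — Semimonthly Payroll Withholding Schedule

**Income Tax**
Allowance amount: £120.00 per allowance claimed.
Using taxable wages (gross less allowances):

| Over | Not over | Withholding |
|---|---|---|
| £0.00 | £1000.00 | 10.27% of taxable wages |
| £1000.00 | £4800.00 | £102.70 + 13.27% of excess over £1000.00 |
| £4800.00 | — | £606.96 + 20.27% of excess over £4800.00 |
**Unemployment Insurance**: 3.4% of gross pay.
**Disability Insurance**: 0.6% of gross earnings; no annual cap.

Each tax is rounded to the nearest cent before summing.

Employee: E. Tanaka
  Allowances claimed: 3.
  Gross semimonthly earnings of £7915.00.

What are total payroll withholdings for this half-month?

£1482.00

Income Tax: taxable = £7915.00 − 3×£120.00 = £7555.00
  £606.96 + 20.27% × (£7555.00 − £4800.00) = £606.96 + 20.27% × £2755.00 = £1165.40
Unemployment Insurance: 3.4% × £7915.00 = £269.11
Disability Insurance: 0.6% × £7915.00 = £47.49
Total: £1165.40 + £269.11 + £47.49 = £1482.00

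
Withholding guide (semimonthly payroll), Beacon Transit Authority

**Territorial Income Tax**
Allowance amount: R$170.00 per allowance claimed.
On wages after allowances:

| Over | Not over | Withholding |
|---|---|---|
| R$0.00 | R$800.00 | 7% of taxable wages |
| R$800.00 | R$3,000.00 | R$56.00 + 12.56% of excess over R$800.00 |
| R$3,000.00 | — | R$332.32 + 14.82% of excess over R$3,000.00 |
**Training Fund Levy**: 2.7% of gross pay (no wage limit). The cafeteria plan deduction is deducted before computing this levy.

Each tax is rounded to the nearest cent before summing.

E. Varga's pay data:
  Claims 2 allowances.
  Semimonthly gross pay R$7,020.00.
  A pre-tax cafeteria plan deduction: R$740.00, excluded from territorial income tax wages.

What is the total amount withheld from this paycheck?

Territorial Income Tax: taxable = R$7,020.00 − R$740.00 − 2×R$170.00 = R$5,940.00
  R$332.32 + 14.82% × (R$5,940.00 − R$3,000.00) = R$332.32 + 14.82% × R$2,940.00 = R$768.03
Training Fund Levy: 2.7% × R$6,280.00 = R$169.56
Total: R$768.03 + R$169.56 = R$937.59

R$937.59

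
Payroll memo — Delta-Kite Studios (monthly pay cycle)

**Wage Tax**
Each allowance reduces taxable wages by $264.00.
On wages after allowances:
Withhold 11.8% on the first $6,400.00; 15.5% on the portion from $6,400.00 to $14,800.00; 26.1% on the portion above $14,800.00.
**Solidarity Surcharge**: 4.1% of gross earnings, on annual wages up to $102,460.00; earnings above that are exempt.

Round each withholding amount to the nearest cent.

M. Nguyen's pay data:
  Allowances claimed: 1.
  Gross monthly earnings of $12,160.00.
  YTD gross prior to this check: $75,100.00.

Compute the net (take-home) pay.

$10,054.36

Wage Tax: taxable = $12,160.00 − 1×$264.00 = $11,896.00
  $755.20 + 15.5% × ($11,896.00 − $6,400.00) = $755.20 + 15.5% × $5,496.00 = $1,607.08
Solidarity Surcharge: 4.1% × $12,160.00 = $498.56
Total withheld: $1,607.08 + $498.56 = $2,105.64
Net pay: $12,160.00 − $2,105.64 = $10,054.36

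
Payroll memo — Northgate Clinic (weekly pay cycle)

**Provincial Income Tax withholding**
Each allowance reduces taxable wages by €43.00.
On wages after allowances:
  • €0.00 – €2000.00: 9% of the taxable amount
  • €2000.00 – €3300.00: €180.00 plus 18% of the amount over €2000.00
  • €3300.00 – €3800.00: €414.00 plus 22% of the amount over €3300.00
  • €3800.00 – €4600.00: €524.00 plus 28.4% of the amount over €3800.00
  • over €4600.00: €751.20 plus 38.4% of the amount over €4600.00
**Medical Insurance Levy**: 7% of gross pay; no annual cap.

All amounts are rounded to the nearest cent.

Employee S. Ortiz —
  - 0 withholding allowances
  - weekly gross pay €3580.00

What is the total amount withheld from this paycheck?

Provincial Income Tax: taxable = €3580.00
  €414.00 + 22% × (€3580.00 − €3300.00) = €414.00 + 22% × €280.00 = €475.60
Medical Insurance Levy: 7% × €3580.00 = €250.60
Total: €475.60 + €250.60 = €726.20

€726.20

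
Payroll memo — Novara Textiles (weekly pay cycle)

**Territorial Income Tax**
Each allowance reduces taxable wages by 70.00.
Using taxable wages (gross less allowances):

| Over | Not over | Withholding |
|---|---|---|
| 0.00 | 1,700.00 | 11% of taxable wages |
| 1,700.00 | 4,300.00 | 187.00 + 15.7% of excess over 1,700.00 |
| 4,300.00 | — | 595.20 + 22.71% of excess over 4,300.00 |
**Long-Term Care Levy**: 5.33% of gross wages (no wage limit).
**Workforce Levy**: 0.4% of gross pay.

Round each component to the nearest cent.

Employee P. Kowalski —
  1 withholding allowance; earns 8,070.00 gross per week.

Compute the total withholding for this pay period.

1,897.88

Territorial Income Tax: taxable = 8,070.00 − 1×70.00 = 8,000.00
  595.20 + 22.71% × (8,000.00 − 4,300.00) = 595.20 + 22.71% × 3,700.00 = 1,435.47
Long-Term Care Levy: 5.33% × 8,070.00 = 430.13
Workforce Levy: 0.4% × 8,070.00 = 32.28
Total: 1,435.47 + 430.13 + 32.28 = 1,897.88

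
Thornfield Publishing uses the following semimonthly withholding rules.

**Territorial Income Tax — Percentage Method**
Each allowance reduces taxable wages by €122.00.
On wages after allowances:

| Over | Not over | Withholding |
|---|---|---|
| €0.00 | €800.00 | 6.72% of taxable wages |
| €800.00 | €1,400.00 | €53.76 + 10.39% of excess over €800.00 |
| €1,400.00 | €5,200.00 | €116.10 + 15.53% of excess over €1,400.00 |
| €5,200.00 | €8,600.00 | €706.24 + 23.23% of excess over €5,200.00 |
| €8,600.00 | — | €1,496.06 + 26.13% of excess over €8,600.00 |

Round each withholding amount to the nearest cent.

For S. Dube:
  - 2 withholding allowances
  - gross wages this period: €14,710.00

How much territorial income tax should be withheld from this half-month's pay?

€3,028.85

Territorial Income Tax: taxable = €14,710.00 − 2×€122.00 = €14,466.00
  €1,496.06 + 26.13% × (€14,466.00 − €8,600.00) = €1,496.06 + 26.13% × €5,866.00 = €3,028.85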